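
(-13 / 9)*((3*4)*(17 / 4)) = -221 / 3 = -73.67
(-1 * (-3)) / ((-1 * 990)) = -1 / 330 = -0.00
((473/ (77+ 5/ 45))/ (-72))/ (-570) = 473/ 3164640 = 0.00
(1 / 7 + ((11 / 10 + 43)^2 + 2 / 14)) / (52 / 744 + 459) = 126625731 / 29885450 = 4.24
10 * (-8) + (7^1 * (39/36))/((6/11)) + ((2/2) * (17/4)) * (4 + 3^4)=21251/72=295.15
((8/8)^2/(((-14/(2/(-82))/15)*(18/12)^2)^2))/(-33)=-0.00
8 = 8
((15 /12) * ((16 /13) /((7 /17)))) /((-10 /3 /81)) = -8262 /91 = -90.79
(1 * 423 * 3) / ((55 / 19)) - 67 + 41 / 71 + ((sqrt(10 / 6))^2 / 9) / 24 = 941240173 / 2530440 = 371.97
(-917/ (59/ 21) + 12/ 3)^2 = 361798441/ 3481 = 103935.20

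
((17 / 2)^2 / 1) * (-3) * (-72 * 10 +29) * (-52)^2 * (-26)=-10529728872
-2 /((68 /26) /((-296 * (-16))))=-61568 /17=-3621.65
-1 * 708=-708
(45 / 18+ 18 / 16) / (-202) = -29 / 1616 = -0.02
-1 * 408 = -408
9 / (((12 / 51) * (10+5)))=51 / 20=2.55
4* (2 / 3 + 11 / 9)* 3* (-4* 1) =-272 / 3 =-90.67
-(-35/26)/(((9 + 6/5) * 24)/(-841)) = -147175/31824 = -4.62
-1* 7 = -7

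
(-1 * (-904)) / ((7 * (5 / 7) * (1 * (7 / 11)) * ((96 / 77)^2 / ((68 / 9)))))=17897957 / 12960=1381.02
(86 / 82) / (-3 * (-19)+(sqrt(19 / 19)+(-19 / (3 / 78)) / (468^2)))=362232 / 20031493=0.02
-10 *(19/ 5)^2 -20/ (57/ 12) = -14118/ 95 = -148.61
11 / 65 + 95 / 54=6769 / 3510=1.93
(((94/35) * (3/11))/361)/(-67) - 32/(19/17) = -266617402/9311995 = -28.63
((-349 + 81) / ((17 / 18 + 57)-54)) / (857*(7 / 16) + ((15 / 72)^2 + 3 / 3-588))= 2778624 / 8670733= 0.32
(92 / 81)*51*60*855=2971600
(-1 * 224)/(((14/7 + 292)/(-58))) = 928/21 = 44.19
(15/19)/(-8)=-15/152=-0.10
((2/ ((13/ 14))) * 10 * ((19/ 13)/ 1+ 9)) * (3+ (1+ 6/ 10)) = 175168/ 169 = 1036.50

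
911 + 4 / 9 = 8203 / 9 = 911.44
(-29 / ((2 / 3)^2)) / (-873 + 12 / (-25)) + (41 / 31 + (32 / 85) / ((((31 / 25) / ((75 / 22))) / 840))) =5068292443 / 5820188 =870.81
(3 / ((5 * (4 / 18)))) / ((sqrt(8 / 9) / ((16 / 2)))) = 81 * sqrt(2) / 5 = 22.91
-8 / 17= -0.47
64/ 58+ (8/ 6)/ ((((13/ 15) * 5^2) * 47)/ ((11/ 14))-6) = 11755/ 10643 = 1.10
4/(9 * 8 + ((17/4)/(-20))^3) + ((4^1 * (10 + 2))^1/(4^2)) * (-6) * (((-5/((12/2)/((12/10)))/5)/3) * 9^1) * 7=13942974886/184295435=75.66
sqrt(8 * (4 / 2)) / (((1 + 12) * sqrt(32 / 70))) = sqrt(35) / 13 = 0.46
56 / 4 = 14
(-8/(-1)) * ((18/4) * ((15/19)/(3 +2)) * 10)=1080/19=56.84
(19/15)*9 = 57/5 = 11.40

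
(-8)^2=64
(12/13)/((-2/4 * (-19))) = 24/247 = 0.10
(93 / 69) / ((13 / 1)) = 31 / 299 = 0.10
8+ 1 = 9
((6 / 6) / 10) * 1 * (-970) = -97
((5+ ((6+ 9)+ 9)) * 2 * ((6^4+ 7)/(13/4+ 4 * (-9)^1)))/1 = -2307.60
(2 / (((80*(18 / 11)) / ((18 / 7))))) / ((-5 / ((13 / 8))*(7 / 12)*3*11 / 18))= -117 / 9800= -0.01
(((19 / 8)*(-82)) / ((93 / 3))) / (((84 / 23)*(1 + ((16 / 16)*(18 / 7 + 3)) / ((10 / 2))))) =-89585 / 110112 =-0.81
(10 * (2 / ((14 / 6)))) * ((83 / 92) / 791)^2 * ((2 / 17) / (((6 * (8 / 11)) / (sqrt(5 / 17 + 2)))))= 378895 * sqrt(663) / 21426661079264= 0.00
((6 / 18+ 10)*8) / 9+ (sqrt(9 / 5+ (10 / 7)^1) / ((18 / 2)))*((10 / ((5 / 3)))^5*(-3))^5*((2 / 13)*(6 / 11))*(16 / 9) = 248 / 27 - 16375845905239507992576*sqrt(3955) / 5005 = -205765663582180108319.25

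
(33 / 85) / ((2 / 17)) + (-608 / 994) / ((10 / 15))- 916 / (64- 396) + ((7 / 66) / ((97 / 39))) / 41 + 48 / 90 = 30728339542 / 5413822491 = 5.68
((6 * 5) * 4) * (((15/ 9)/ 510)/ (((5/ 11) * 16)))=11/ 204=0.05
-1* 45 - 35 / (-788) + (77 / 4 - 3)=-5655 / 197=-28.71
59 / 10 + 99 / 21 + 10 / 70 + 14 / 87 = 66491 / 6090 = 10.92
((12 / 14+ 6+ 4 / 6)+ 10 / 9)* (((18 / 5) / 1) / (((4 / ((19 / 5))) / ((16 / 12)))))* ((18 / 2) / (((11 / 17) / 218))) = 119392.88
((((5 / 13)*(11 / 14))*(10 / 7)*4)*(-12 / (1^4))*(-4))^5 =410364338503680000000000 / 104881082626957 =3912663067.78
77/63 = 11/9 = 1.22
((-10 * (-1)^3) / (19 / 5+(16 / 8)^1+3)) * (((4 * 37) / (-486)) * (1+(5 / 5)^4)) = -1850 / 2673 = -0.69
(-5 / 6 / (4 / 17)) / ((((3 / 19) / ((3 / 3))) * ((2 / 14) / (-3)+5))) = -11305 / 2496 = -4.53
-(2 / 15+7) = -107 / 15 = -7.13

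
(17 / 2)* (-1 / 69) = -17 / 138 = -0.12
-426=-426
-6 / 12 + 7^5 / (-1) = -33615 / 2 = -16807.50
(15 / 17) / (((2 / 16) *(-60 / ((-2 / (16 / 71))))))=71 / 68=1.04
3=3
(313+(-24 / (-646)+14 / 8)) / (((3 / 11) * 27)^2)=49211305 / 8476812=5.81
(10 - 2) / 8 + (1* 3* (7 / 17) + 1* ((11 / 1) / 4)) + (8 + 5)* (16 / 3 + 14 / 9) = 57859 / 612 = 94.54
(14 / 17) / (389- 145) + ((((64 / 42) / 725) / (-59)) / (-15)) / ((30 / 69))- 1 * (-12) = 1677192472607 / 139726676250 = 12.00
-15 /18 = -5 /6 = -0.83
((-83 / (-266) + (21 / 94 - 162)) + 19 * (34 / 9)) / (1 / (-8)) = 40365512 / 56259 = 717.49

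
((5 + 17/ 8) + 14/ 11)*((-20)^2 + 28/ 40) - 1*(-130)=3075573/ 880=3494.97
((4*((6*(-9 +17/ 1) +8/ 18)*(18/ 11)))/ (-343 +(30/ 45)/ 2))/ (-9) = 872/ 8481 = 0.10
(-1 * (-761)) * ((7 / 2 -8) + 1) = -5327 / 2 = -2663.50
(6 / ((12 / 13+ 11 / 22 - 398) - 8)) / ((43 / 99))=-15444 / 452317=-0.03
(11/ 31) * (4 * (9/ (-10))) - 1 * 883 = -137063/ 155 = -884.28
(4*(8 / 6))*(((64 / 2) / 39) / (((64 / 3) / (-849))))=-2264 / 13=-174.15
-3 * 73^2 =-15987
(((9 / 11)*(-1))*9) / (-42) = 27 / 154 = 0.18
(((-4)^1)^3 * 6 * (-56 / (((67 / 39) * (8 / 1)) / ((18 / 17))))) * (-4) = -7547904 / 1139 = -6626.78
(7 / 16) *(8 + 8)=7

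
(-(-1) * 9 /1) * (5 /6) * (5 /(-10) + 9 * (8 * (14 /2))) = 15105 /4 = 3776.25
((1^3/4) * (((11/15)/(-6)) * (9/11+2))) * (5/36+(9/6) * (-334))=558961/12960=43.13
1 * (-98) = -98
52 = 52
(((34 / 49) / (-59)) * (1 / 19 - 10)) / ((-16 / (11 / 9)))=-561 / 62776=-0.01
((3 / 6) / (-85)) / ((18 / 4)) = -1 / 765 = -0.00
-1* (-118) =118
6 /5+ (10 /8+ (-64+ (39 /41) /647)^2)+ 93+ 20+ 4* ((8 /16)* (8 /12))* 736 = 219236059983563 /42220903740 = 5192.60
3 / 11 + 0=3 / 11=0.27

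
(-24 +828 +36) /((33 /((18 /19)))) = 5040 /209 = 24.11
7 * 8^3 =3584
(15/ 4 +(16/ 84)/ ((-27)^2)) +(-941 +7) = -56964773/ 61236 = -930.25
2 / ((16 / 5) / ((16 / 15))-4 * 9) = -2 / 33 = -0.06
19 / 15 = 1.27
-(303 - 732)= 429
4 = 4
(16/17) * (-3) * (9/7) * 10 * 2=-72.61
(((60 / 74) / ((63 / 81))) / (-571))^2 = 72900 / 21871156321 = 0.00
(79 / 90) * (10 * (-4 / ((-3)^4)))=-316 / 729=-0.43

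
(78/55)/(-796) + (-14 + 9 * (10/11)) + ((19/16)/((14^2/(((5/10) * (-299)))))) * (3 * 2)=-386297267/34323520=-11.25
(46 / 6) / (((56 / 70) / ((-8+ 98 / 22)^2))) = 58305 / 484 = 120.46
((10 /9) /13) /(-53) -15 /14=-93155 /86814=-1.07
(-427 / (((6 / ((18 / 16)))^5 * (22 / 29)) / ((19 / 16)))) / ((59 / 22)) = -57172311 / 989855744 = -0.06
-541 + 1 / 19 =-10278 / 19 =-540.95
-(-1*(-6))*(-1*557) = 3342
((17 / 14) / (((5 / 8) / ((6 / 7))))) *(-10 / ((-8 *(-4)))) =-51 / 98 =-0.52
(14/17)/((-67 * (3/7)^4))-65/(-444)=-2975927/13654332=-0.22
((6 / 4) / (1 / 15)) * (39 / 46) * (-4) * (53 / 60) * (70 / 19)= -217035 / 874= -248.32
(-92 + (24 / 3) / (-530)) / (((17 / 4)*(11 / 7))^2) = -19117056 / 9266785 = -2.06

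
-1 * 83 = -83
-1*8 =-8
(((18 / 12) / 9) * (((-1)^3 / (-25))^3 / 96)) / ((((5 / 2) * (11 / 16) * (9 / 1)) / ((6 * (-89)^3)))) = -704969 / 23203125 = -0.03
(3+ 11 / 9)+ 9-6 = 65 / 9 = 7.22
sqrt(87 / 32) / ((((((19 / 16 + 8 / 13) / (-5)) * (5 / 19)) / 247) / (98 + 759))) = -104569426 * sqrt(174) / 375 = -3678307.91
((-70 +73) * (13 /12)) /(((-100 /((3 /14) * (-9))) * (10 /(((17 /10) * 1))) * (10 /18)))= 53703 /2800000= 0.02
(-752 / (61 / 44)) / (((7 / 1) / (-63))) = 4881.84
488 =488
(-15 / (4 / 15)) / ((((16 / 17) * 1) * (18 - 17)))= -3825 / 64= -59.77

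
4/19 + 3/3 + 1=42/19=2.21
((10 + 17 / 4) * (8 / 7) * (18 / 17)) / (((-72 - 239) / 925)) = -1898100 / 37009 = -51.29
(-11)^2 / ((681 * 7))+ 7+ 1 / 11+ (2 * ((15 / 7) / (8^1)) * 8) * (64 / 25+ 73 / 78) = 75321352 / 3408405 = 22.10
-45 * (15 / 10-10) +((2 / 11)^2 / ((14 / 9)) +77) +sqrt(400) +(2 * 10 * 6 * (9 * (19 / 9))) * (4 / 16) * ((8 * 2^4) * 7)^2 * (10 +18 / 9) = 9302197691669 / 1694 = 5491261919.52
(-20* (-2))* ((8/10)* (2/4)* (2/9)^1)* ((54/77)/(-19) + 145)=6786592/13167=515.42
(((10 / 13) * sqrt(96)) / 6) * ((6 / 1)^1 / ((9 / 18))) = 80 * sqrt(6) / 13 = 15.07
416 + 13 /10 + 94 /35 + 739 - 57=77139 /70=1101.99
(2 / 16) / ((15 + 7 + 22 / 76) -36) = -19 / 2084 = -0.01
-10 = -10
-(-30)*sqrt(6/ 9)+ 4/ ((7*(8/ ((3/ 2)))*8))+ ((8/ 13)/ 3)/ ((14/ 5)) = 24.58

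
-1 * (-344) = 344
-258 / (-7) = 258 / 7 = 36.86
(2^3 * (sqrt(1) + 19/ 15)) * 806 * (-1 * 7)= -1534624/ 15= -102308.27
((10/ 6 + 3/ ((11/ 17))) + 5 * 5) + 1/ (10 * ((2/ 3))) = 20759/ 660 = 31.45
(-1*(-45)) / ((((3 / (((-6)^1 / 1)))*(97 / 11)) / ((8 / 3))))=-2640 / 97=-27.22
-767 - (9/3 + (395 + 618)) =-1783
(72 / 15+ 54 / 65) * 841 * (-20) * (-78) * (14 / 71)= 103422816 / 71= 1456659.38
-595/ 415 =-1.43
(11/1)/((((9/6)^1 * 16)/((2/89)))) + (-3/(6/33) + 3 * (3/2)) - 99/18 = -18679/1068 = -17.49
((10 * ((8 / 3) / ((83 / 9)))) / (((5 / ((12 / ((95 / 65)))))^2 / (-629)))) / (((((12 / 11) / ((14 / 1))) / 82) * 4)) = -193301140032 / 149815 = -1290265.59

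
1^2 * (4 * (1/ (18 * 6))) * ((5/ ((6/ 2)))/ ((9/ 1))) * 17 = 85/ 729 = 0.12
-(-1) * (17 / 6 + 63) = 395 / 6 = 65.83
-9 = -9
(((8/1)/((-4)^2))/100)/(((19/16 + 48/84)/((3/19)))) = 42/93575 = 0.00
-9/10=-0.90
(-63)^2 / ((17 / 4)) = 15876 / 17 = 933.88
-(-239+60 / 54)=2141 / 9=237.89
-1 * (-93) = 93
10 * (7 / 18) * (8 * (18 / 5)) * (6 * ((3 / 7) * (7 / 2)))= 1008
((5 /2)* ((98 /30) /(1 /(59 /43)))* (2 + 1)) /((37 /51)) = 147441 /3182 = 46.34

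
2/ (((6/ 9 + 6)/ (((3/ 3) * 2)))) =3/ 5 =0.60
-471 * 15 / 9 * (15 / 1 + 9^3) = -584040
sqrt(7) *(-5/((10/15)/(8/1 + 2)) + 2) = -73 *sqrt(7) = -193.14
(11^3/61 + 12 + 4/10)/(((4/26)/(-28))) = -1899534/305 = -6227.98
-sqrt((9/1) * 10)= -3 * sqrt(10)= -9.49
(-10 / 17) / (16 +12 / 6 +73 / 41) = -410 / 13787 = -0.03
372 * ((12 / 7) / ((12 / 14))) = 744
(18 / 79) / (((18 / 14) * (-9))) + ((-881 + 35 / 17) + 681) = -2392753 / 12087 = -197.96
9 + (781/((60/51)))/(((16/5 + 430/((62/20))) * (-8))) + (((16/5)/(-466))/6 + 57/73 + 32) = 2465961257377/59860794240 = 41.19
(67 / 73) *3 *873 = 175473 / 73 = 2403.74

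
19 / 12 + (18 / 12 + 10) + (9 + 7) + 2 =373 / 12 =31.08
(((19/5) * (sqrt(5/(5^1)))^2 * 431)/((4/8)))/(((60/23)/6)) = 188347/25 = 7533.88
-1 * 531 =-531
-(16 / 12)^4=-256 / 81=-3.16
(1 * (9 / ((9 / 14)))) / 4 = 7 / 2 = 3.50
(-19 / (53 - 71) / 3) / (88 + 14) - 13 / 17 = -4193 / 5508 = -0.76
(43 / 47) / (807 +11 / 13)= 559 / 493594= 0.00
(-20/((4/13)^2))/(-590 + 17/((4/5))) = 13/35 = 0.37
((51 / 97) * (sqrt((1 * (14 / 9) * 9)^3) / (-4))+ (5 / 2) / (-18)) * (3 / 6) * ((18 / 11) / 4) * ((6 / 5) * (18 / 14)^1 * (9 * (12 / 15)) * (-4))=486 / 385+ 446148 * sqrt(14) / 26675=63.84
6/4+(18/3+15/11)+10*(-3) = -465/22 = -21.14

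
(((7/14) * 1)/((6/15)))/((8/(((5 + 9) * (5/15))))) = 35/48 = 0.73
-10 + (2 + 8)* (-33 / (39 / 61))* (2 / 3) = -13810 / 39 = -354.10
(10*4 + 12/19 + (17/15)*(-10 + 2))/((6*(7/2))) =8996/5985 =1.50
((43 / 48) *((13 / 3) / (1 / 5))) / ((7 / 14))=2795 / 72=38.82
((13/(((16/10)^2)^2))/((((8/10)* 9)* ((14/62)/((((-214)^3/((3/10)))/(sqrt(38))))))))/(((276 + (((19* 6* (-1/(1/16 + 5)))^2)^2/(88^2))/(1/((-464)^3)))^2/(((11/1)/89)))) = -519811844831314363360085625* sqrt(38)/44117214970770299812827986237428714602496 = -0.00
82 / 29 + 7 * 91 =639.83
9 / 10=0.90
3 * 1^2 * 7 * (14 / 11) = 294 / 11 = 26.73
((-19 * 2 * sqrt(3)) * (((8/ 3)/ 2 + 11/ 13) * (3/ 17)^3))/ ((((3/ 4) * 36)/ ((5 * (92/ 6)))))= -43700 * sqrt(3)/ 33813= -2.24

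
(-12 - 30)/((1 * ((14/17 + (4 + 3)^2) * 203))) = -102/24563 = -0.00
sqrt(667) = 25.83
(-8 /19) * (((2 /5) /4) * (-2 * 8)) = 64 /95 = 0.67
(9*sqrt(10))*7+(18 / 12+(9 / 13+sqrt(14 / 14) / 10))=201.52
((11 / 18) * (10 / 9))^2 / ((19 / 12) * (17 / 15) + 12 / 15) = 60500 / 340443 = 0.18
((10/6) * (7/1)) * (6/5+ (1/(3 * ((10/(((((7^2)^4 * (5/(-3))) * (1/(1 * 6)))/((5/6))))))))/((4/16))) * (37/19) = -2986152932/513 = -5820960.88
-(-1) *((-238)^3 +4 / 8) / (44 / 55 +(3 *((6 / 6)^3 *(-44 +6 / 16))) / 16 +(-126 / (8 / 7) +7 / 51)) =114741.62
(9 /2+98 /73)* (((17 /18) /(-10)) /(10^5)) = -14501 /2628000000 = -0.00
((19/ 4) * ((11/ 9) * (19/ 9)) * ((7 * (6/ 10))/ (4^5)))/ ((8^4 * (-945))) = -3971/ 305764761600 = -0.00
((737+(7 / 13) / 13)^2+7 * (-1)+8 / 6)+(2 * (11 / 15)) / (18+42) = 543224.41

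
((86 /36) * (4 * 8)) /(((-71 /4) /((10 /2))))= -13760 /639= -21.53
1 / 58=0.02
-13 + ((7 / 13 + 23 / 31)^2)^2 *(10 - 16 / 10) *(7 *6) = 123339457880239 / 131883416405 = 935.22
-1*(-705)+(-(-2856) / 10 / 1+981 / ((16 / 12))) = 34527 / 20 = 1726.35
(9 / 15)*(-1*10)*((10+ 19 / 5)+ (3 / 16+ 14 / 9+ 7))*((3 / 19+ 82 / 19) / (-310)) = 1.95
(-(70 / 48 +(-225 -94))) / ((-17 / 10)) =-38105 / 204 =-186.79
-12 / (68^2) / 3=-1 / 1156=-0.00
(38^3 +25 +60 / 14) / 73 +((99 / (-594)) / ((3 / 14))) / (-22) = 752.11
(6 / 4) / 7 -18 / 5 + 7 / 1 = 253 / 70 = 3.61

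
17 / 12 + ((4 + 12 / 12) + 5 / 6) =29 / 4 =7.25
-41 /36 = -1.14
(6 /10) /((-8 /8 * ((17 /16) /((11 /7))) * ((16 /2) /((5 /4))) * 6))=-11 /476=-0.02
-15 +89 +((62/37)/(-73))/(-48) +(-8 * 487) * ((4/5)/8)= -102292117/324120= -315.60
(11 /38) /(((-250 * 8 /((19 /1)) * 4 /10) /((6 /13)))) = -33 /10400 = -0.00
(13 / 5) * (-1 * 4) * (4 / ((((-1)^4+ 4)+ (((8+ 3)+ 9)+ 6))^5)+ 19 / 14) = -2828560410 / 200404057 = -14.11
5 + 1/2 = 11/2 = 5.50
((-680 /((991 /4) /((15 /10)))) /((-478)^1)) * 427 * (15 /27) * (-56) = -81300800 /710547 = -114.42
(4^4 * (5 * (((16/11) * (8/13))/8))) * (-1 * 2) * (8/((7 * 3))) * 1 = -327680/3003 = -109.12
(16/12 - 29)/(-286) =83/858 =0.10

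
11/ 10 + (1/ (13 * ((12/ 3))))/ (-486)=138991/ 126360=1.10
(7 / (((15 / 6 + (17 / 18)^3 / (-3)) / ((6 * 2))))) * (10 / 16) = 918540 / 38827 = 23.66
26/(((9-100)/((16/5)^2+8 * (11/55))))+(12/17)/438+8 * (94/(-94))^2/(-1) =-2471722/217175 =-11.38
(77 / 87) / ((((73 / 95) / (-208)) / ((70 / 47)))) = -106506400 / 298497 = -356.81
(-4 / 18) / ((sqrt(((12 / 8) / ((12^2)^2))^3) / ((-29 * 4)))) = 17104896 * sqrt(6) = 41898267.30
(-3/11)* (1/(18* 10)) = -1/660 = -0.00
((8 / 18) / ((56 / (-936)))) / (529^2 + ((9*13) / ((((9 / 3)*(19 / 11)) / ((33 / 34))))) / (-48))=-0.00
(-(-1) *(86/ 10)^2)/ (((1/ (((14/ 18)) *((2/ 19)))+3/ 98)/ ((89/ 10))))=8063489/ 150000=53.76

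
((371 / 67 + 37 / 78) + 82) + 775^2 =3139326199 / 5226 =600713.01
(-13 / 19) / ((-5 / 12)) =156 / 95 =1.64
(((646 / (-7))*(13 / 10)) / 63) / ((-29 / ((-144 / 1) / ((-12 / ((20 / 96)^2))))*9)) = 0.00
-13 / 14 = -0.93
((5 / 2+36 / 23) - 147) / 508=-6575 / 23368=-0.28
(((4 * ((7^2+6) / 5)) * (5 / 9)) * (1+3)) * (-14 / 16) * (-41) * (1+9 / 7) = 72160 / 9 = 8017.78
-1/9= -0.11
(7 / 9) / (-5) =-0.16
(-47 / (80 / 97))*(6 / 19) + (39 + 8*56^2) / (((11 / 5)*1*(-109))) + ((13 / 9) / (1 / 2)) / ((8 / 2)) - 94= -1771917887 / 8201160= -216.06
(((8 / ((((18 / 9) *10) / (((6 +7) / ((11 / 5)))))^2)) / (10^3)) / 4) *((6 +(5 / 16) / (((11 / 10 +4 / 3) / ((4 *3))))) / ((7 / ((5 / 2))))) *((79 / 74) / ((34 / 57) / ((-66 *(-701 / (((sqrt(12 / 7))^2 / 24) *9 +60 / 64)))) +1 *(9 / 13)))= 7635497526891 / 10530915513844000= 0.00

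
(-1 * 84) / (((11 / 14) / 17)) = -19992 / 11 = -1817.45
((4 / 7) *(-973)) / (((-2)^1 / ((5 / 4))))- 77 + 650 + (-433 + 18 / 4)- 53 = 439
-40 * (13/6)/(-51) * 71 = 18460/153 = 120.65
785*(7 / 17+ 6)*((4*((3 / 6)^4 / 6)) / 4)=85565 / 1632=52.43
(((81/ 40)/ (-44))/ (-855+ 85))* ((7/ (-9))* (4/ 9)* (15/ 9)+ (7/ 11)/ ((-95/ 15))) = -4909/ 121387200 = -0.00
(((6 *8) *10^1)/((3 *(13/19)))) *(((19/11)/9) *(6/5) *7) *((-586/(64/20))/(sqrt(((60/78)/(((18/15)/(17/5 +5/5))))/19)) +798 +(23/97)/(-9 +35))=121660.64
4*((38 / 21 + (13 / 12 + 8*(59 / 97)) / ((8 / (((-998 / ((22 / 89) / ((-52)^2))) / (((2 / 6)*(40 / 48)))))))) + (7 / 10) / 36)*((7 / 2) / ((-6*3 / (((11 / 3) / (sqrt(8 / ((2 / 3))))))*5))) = 78586654087597*sqrt(3) / 28285200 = 4812272.06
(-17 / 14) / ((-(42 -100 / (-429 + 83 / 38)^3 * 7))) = 1480215892547 / 51198066551908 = 0.03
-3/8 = -0.38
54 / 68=27 / 34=0.79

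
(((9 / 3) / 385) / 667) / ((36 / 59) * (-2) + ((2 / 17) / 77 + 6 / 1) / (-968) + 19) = 121363 / 184639076735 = 0.00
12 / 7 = 1.71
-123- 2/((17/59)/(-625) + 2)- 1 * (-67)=-57.00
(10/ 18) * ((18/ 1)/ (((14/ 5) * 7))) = 25/ 49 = 0.51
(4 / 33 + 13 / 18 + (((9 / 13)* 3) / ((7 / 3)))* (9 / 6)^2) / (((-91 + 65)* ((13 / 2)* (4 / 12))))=-102565 / 2030028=-0.05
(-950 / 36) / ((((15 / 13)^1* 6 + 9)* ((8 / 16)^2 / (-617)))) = 4090.15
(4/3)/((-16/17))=-17/12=-1.42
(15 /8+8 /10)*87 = 9309 /40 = 232.72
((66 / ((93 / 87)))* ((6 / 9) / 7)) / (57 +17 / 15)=4785 / 47306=0.10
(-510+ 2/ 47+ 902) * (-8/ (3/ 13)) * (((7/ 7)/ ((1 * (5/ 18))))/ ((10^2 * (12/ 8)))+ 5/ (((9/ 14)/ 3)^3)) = -1095538860208/ 158625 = -6906470.36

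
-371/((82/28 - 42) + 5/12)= 31164/3247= 9.60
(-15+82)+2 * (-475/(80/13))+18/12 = -687/8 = -85.88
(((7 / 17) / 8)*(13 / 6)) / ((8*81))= 91 / 528768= 0.00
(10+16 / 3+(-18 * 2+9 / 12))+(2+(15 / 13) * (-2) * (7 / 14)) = -2975 / 156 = -19.07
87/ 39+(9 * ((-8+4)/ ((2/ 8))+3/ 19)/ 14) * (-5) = 26257/ 494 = 53.15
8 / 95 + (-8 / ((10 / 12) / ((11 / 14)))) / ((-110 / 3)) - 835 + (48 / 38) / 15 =-2775131 / 3325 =-834.63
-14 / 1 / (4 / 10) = -35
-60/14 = -30/7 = -4.29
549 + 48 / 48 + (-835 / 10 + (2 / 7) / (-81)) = 529007 / 1134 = 466.50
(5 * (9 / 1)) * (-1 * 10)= -450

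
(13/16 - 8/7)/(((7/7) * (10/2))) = -37/560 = -0.07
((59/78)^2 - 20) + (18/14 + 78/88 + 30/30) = -3807653/234234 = -16.26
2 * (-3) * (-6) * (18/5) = 648/5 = 129.60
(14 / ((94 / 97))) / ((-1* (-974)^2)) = -0.00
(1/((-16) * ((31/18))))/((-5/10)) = 0.07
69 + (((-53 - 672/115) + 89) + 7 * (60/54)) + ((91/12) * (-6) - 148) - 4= -187471/2070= -90.57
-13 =-13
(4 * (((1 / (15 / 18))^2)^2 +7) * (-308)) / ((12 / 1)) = -1746668 / 1875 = -931.56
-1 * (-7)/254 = 0.03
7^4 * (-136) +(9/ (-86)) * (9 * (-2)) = -14040967/ 43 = -326534.12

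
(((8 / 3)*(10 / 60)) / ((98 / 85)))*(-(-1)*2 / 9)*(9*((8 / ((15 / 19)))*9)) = 10336 / 147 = 70.31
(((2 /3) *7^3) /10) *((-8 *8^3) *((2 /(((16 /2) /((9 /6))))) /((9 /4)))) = -702464 /45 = -15610.31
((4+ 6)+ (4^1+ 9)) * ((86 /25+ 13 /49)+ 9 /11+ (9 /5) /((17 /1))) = 24390879 /229075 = 106.48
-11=-11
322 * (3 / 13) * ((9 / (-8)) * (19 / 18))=-9177 / 104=-88.24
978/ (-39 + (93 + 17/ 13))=12714/ 719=17.68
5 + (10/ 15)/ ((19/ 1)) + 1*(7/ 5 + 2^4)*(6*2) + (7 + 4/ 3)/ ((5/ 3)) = 218.84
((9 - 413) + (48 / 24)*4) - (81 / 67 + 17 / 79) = -2103566 / 5293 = -397.42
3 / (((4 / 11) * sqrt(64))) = 33 / 32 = 1.03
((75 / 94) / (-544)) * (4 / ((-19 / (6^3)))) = 2025 / 30362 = 0.07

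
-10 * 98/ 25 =-196/ 5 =-39.20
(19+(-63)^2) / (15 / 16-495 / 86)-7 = -2766949 / 3315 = -834.68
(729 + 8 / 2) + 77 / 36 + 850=57065 / 36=1585.14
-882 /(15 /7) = -2058 /5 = -411.60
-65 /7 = -9.29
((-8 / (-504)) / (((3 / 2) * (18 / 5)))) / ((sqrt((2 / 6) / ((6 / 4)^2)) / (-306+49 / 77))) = -16795 * sqrt(3) / 12474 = -2.33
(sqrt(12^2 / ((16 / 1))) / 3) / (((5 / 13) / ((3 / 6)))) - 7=-57 / 10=-5.70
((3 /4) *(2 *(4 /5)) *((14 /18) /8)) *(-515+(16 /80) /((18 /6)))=-13517 /225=-60.08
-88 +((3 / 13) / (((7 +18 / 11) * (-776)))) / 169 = -14252729953 / 161962840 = -88.00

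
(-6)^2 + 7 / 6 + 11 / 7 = 1627 / 42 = 38.74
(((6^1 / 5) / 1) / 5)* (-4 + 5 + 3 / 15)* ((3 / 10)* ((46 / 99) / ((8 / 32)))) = 1104 / 6875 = 0.16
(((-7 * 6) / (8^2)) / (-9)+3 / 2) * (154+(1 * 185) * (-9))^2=344751271 / 96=3591159.07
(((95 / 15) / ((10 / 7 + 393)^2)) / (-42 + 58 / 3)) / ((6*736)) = -0.00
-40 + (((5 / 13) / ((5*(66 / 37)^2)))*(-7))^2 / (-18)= -2308937710369 / 57721146912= -40.00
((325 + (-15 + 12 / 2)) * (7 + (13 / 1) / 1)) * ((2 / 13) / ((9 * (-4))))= -27.01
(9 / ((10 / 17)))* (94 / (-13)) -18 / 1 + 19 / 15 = -24836 / 195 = -127.36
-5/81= -0.06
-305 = -305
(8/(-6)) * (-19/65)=76/195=0.39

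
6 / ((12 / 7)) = 7 / 2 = 3.50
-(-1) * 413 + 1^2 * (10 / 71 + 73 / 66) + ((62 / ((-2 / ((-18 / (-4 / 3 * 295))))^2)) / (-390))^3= 719554469912897200829800192109 / 1737018333879488088000000000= 414.25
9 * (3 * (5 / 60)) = 2.25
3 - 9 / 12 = 9 / 4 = 2.25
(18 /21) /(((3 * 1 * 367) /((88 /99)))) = 16 /23121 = 0.00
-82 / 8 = -41 / 4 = -10.25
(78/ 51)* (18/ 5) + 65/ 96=50453/ 8160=6.18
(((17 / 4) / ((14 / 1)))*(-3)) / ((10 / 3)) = -153 / 560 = -0.27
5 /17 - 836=-14207 /17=-835.71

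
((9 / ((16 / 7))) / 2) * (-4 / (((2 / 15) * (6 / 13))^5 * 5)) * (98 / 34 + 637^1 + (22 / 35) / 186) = -4930039175085375 / 4317184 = -1141957158.90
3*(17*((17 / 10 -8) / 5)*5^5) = -401625 / 2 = -200812.50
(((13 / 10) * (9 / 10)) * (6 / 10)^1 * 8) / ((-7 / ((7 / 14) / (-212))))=351 / 185500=0.00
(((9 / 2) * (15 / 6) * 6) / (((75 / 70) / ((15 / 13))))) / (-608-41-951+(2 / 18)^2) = -76545 / 1684787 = -0.05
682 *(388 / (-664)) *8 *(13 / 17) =-3440008 / 1411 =-2437.99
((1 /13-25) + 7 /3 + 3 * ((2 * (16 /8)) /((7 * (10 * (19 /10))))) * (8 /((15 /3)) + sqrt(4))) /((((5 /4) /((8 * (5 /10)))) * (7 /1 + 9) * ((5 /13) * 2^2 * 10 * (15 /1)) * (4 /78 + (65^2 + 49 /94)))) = -352816451 /77261108137500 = -0.00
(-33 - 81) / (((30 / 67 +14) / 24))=-22914 / 121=-189.37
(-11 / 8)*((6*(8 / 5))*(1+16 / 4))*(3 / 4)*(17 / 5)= -1683 / 10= -168.30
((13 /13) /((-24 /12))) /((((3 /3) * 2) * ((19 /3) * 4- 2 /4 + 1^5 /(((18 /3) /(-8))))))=-1 /94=-0.01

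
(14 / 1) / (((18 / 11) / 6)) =154 / 3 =51.33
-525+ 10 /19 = -9965 /19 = -524.47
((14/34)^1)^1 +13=228/17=13.41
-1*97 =-97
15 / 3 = 5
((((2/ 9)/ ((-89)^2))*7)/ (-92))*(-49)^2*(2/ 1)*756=-1411788/ 182183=-7.75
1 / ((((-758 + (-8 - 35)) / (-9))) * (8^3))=1 / 45568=0.00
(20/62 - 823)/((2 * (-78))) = 8501/1612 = 5.27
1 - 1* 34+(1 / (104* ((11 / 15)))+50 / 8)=-30587 / 1144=-26.74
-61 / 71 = -0.86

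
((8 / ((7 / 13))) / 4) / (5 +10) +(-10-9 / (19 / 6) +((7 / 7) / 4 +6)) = -50629 / 7980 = -6.34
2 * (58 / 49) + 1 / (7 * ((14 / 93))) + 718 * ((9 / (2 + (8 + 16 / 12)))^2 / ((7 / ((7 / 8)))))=13575239 / 226576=59.91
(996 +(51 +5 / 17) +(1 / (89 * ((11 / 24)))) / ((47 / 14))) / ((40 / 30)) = 614415873 / 782221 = 785.48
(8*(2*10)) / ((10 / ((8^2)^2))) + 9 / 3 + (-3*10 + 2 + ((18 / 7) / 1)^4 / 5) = 786564531 / 12005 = 65519.74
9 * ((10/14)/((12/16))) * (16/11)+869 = 67873/77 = 881.47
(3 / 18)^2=1 / 36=0.03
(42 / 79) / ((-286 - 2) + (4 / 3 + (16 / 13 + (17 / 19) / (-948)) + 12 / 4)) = -124488 / 66134281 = -0.00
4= 4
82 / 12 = 6.83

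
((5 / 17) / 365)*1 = 0.00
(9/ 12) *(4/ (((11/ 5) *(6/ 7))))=35/ 22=1.59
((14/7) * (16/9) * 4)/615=128/5535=0.02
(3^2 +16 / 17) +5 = 254 / 17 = 14.94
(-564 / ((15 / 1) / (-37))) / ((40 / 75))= 5217 / 2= 2608.50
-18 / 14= -9 / 7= -1.29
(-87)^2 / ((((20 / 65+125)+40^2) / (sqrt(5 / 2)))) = 6.94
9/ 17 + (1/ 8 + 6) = 905/ 136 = 6.65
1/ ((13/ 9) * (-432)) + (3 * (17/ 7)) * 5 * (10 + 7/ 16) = 207601/ 546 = 380.22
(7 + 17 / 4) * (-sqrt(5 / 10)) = -45 * sqrt(2) / 8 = -7.95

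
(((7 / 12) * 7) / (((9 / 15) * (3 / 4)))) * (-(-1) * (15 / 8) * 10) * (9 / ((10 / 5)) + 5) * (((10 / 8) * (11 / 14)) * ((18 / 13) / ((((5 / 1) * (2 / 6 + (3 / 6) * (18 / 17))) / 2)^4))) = 899771733 / 8859136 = 101.56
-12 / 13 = -0.92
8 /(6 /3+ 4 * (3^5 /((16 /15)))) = 32 /3653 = 0.01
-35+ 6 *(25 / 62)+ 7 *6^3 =45862 / 31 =1479.42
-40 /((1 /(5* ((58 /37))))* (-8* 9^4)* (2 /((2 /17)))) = 1450 /4126869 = 0.00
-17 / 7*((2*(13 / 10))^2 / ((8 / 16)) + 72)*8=-290768 / 175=-1661.53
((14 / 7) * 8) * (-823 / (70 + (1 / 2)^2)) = -187.44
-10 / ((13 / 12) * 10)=-12 / 13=-0.92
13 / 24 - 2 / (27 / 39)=-169 / 72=-2.35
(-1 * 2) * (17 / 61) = -34 / 61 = -0.56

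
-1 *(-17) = 17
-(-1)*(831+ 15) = 846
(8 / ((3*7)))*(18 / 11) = 48 / 77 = 0.62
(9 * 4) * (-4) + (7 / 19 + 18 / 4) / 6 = -32647 / 228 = -143.19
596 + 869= 1465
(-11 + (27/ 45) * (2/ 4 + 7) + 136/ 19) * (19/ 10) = 5/ 4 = 1.25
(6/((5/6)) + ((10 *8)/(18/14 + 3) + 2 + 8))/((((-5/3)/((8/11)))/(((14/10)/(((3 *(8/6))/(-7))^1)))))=52724/1375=38.34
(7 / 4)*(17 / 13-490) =-44471 / 52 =-855.21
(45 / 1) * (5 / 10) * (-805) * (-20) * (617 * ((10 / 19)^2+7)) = 587156172750 / 361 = 1626471392.66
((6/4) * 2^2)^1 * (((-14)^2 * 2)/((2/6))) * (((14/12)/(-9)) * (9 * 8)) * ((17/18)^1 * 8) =-1492736/3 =-497578.67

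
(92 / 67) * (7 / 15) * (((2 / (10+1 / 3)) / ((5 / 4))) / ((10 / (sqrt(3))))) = 0.02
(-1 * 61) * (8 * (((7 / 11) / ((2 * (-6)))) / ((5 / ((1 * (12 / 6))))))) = 1708 / 165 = 10.35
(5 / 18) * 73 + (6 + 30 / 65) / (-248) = 73453 / 3627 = 20.25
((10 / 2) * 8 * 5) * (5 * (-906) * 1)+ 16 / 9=-905998.22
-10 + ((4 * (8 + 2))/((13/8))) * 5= 1470/13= 113.08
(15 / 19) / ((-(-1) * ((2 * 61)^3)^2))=0.00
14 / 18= 7 / 9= 0.78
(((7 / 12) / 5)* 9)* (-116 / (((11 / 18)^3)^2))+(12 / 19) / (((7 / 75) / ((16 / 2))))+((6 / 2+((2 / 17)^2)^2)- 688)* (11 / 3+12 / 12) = -539300584823828818 / 98395093276865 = -5480.97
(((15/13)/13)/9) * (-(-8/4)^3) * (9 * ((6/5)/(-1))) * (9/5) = -1296/845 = -1.53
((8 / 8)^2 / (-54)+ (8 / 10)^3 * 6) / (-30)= -0.10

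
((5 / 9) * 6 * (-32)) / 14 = -160 / 21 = -7.62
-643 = -643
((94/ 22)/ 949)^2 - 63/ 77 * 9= -802433282/ 108972721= -7.36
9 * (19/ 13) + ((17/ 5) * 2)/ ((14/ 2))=6427/ 455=14.13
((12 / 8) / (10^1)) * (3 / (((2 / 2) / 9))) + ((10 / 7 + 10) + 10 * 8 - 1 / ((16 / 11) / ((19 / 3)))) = 153089 / 1680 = 91.12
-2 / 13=-0.15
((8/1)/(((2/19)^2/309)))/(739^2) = 223098/546121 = 0.41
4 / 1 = 4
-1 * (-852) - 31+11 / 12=9863 / 12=821.92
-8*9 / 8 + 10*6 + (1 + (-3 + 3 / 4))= 199 / 4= 49.75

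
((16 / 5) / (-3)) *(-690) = 736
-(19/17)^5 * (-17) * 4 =9904396/83521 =118.59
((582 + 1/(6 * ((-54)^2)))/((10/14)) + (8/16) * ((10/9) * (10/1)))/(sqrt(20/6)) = 71764711 * sqrt(30)/874800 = 449.33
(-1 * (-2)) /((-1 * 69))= -2 /69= -0.03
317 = 317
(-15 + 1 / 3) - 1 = -15.67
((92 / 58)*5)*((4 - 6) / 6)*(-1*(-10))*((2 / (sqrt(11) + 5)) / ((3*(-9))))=11500 / 16443 - 2300*sqrt(11) / 16443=0.24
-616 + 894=278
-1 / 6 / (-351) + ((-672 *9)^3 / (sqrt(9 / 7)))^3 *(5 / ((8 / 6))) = 1 / 2106 - 10526199238355991722303478332129280 *sqrt(7) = -27849705435407460008532650000000000.00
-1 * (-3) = 3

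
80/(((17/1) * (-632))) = -10/1343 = -0.01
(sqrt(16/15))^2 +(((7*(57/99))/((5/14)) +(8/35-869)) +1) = -197602/231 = -855.42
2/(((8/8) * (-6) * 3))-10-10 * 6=-631/9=-70.11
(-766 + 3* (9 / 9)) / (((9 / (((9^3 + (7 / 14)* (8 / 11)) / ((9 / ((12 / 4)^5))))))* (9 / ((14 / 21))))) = -12243098 / 99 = -123667.66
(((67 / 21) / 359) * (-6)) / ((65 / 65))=-134 / 2513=-0.05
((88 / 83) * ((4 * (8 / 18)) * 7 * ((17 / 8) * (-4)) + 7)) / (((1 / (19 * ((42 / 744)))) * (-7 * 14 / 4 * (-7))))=-0.65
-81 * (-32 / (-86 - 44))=-1296 / 65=-19.94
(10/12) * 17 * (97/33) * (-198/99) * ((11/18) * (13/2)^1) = -107185/324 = -330.82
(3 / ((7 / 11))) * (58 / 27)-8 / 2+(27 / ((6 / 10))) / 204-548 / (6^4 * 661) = 80877427 / 12742758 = 6.35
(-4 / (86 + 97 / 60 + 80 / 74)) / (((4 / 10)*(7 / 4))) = -88800 / 1378363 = -0.06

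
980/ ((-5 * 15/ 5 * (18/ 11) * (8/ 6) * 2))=-539/ 36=-14.97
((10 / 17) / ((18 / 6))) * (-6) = -20 / 17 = -1.18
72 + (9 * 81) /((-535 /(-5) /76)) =63108 /107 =589.79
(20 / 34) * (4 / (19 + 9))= 10 / 119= 0.08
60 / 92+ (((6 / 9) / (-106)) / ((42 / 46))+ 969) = 74465849 / 76797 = 969.65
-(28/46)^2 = -196/529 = -0.37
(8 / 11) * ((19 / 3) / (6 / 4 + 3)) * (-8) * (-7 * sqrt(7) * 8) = 136192 * sqrt(7) / 297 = 1213.23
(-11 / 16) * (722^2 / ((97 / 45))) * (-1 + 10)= -580580055 / 388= -1496340.35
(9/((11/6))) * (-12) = -648/11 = -58.91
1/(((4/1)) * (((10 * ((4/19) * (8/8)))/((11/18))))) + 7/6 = 3569/2880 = 1.24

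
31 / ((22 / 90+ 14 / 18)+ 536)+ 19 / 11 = 474499 / 265826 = 1.78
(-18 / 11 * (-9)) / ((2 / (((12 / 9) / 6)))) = 18 / 11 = 1.64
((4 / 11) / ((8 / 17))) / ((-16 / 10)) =-85 / 176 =-0.48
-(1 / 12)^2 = -1 / 144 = -0.01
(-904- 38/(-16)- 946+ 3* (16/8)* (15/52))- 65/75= -2880947/1560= -1846.76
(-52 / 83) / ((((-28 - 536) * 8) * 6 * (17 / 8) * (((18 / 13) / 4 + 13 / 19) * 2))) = 3211 / 607596354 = 0.00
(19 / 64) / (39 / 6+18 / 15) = 95 / 2464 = 0.04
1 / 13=0.08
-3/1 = -3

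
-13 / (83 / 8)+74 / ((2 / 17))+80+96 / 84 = 411865 / 581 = 708.89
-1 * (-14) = 14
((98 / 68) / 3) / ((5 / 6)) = 49 / 85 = 0.58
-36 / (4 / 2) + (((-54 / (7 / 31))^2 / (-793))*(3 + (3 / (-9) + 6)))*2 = -3790170 / 2989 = -1268.04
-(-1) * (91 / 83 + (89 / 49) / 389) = 1741938 / 1582063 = 1.10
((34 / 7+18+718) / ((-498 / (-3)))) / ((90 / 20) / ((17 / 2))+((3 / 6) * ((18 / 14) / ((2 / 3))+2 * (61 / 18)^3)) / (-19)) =-4884527448 / 1718021731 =-2.84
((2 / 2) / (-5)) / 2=-1 / 10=-0.10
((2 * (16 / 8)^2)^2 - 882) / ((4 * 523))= -409 / 1046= -0.39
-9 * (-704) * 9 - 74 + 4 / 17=968154 / 17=56950.24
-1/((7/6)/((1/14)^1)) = -3/49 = -0.06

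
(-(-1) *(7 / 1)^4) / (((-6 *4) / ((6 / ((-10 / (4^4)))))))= 76832 / 5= 15366.40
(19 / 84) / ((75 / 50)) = 19 / 126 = 0.15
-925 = -925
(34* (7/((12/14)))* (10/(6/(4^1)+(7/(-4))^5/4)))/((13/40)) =-1364787200/415857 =-3281.87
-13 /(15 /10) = -26 /3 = -8.67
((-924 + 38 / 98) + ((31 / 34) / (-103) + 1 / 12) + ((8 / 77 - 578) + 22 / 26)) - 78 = -232417180277 / 147231084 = -1578.59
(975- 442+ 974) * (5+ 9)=21098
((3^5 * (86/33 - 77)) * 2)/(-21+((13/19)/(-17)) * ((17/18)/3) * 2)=102012615/59323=1719.61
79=79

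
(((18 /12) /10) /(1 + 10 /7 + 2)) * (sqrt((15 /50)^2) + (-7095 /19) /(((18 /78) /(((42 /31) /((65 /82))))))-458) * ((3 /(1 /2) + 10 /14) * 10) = -2677022193 /365180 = -7330.69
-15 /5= -3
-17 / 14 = -1.21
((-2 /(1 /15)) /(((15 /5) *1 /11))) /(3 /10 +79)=-1100 /793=-1.39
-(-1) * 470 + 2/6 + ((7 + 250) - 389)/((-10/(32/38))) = 137213/285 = 481.45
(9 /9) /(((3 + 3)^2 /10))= 5 /18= 0.28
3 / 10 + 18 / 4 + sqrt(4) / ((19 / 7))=526 / 95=5.54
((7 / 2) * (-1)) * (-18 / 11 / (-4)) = -63 / 44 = -1.43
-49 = -49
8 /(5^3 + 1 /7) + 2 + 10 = 2642 /219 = 12.06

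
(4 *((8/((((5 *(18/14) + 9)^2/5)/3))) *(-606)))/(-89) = 98980/7209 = 13.73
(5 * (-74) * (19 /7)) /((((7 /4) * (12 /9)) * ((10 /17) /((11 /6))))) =-1341.44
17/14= 1.21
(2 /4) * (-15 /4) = -15 /8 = -1.88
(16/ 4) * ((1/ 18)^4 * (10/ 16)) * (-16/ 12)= -5/ 157464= -0.00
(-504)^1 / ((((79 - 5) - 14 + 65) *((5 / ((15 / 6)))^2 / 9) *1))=-1134 / 125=-9.07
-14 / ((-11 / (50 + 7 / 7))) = 64.91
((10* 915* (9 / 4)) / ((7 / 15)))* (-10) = -3088125 / 7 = -441160.71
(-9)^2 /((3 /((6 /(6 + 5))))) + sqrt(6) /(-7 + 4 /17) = 162 /11 - 17 * sqrt(6) /115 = 14.37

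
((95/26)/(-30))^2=361/24336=0.01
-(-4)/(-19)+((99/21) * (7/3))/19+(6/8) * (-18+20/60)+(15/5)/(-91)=-12.91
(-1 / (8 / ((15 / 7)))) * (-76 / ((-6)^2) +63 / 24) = -185 / 1344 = -0.14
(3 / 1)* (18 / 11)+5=109 / 11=9.91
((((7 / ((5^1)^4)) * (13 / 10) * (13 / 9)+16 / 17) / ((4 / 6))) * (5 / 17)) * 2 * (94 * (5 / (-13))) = -43245217 / 1408875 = -30.69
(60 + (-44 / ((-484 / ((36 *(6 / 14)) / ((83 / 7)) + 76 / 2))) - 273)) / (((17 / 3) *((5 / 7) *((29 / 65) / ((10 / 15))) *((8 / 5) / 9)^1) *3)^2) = -356261662575 / 3550459792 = -100.34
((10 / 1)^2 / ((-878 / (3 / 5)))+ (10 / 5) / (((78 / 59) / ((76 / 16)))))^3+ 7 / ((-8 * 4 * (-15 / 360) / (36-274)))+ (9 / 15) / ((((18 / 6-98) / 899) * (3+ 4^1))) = -950213290240664388013 / 1067969882432980800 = -889.74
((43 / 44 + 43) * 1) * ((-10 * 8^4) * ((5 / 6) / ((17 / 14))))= -231168000 / 187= -1236192.51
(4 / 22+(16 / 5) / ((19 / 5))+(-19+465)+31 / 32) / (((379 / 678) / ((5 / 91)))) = 44.03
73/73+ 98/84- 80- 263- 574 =-5489/6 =-914.83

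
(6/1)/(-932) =-3/466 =-0.01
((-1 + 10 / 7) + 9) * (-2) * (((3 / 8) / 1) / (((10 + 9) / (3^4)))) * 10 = -40095 / 133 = -301.47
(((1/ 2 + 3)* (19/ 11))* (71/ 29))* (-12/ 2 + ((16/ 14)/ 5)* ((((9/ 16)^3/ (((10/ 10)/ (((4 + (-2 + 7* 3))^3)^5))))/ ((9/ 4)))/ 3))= 9711655181319522302482641/ 408320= 23784421976193971156.16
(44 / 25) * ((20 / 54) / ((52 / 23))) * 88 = 44528 / 1755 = 25.37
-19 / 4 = -4.75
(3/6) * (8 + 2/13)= 53/13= 4.08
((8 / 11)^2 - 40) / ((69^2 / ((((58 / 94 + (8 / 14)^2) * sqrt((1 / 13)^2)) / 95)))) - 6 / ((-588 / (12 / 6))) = 11142747799 / 546164153535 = 0.02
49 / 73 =0.67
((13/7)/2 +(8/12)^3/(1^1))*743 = 344009/378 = 910.08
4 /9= 0.44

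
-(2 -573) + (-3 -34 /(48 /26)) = 6595 /12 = 549.58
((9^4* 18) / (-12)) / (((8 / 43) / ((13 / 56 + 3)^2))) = -27727894809 / 50176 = -552612.70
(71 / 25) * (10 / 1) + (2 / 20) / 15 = 4261 / 150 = 28.41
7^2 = 49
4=4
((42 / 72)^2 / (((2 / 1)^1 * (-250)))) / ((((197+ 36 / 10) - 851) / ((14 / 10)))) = 343 / 234144000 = 0.00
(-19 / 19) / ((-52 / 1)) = 1 / 52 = 0.02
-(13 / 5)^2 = -6.76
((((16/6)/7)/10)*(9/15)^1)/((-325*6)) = -2/170625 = -0.00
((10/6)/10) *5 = 5/6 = 0.83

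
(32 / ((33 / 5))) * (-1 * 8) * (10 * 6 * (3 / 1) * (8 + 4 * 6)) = -2457600 / 11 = -223418.18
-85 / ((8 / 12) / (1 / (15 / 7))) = -119 / 2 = -59.50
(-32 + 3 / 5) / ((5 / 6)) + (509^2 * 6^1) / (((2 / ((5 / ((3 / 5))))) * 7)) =161919031 / 175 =925251.61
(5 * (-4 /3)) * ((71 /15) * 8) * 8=-18176 /9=-2019.56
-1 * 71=-71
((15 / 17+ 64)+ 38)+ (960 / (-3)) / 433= 751877 / 7361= 102.14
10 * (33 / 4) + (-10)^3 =-1835 / 2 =-917.50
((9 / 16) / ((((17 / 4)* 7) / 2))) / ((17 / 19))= 171 / 4046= 0.04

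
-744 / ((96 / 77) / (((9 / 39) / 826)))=-1023 / 6136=-0.17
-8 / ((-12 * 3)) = 2 / 9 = 0.22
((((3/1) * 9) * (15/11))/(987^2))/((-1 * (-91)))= 45/108349241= 0.00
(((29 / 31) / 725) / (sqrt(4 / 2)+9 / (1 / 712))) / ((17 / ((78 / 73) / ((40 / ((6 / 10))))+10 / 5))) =0.00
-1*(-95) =95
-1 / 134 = -0.01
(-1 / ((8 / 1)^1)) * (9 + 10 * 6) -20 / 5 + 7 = -45 / 8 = -5.62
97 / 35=2.77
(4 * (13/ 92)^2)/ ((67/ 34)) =2873/ 70886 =0.04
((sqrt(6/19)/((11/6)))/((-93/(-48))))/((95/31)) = 96 *sqrt(114)/19855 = 0.05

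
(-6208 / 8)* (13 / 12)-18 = -2576 / 3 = -858.67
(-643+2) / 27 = -23.74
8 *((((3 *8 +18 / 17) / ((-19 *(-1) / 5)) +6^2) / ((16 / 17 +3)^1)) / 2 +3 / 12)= 57578 / 1273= 45.23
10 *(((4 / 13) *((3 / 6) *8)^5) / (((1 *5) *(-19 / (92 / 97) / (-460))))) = 346685440 / 23959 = 14469.95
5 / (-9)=-5 / 9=-0.56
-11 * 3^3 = -297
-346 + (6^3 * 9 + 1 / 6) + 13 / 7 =67201 / 42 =1600.02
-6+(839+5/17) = 14166/17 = 833.29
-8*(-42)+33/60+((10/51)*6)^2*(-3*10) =1705259/5780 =295.03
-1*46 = -46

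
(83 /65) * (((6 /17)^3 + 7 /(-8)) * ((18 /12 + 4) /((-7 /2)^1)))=29821319 /17883320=1.67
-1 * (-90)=90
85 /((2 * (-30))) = -17 /12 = -1.42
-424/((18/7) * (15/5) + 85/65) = -38584/821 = -47.00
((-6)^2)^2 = 1296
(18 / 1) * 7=126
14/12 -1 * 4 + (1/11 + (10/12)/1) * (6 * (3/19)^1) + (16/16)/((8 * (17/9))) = -1.89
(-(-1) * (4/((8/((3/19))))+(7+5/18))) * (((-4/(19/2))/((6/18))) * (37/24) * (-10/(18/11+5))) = 5120060/237177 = 21.59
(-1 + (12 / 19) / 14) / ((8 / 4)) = -127 / 266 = -0.48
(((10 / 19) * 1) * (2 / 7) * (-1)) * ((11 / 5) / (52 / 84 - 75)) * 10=0.04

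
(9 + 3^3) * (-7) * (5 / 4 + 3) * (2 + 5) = -7497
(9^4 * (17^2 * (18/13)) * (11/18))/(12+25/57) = 1188872883/9217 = 128986.97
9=9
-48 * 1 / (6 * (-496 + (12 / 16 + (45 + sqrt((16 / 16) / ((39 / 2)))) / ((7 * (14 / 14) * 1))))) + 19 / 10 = 896 * sqrt(78) / 7306024759 + 140010166741 / 73060247590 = 1.92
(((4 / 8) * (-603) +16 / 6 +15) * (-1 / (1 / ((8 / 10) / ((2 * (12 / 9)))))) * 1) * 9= 15327 / 20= 766.35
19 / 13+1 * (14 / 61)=1341 / 793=1.69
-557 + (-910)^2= 827543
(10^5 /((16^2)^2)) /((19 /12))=9375 /9728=0.96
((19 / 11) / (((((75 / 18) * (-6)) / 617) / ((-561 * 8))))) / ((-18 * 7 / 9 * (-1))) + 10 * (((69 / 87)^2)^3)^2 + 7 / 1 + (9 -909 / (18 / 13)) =1613050719195653184455669 / 123835174121914164350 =13025.79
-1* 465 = -465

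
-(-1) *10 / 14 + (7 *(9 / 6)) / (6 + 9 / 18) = 212 / 91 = 2.33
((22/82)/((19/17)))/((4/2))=187/1558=0.12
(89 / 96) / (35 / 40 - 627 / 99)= -89 / 524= -0.17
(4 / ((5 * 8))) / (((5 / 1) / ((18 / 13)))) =9 / 325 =0.03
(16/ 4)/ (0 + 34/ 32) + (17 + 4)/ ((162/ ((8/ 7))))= 1796/ 459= 3.91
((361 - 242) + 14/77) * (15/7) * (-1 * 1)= -255.39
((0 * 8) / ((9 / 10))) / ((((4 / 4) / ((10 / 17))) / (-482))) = 0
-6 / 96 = -1 / 16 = -0.06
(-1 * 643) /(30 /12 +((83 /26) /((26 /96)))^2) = -36729446 /8078933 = -4.55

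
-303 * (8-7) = -303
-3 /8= -0.38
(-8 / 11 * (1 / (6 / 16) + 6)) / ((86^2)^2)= -13 / 112820433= -0.00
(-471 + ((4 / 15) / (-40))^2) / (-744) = 10597499 / 16740000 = 0.63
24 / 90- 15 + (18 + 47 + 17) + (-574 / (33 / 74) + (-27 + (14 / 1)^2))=-173396 / 165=-1050.88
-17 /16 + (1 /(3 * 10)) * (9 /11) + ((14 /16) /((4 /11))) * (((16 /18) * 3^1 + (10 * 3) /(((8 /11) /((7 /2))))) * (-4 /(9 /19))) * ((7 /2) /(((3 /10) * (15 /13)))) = -25841335127 /855360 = -30211.06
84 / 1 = 84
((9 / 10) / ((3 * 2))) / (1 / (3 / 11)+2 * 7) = 9 / 1060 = 0.01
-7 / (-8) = 7 / 8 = 0.88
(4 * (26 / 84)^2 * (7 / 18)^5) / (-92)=-57967 / 1564562304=-0.00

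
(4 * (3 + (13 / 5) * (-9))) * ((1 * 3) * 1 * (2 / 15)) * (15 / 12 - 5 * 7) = 5508 / 5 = 1101.60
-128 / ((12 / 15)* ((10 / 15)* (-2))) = 120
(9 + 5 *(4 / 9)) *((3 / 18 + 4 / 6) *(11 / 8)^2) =61105 / 3456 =17.68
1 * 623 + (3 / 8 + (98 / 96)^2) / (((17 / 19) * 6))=623.26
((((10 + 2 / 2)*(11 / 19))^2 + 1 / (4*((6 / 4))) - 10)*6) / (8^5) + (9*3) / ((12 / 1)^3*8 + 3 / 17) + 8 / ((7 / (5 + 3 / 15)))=76372262119 / 12834734080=5.95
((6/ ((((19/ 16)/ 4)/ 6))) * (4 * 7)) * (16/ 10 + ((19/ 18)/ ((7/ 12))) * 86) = 50712576/ 95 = 533816.59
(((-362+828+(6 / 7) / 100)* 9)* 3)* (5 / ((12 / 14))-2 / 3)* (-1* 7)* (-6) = 136517211 / 50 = 2730344.22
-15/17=-0.88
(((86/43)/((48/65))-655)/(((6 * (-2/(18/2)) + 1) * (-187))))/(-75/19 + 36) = -297445/911064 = -0.33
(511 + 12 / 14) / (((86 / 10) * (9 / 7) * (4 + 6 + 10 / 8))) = 14332 / 3483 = 4.11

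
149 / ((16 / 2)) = 149 / 8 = 18.62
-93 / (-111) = 31 / 37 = 0.84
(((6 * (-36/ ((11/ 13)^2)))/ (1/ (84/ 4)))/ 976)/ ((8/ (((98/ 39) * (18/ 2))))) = -1083537/ 59048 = -18.35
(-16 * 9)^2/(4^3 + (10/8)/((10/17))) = 165888/529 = 313.59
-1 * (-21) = 21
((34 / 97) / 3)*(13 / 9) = 442 / 2619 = 0.17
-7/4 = -1.75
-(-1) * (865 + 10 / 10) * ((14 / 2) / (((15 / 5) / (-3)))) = -6062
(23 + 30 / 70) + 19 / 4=28.18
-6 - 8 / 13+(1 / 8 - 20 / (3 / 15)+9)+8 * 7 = -41.49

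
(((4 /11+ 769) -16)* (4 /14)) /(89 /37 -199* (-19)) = 306619 /5389461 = 0.06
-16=-16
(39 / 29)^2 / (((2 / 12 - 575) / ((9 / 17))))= -0.00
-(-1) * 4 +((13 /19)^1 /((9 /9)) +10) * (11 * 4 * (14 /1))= 125124 /19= 6585.47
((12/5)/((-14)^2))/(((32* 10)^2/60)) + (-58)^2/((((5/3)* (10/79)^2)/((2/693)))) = 75245092301/206976000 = 363.55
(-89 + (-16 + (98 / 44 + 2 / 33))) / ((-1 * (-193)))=-6779 / 12738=-0.53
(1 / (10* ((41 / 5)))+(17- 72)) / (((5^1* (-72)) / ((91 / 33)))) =15197 / 36080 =0.42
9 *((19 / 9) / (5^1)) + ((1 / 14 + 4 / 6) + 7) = 2423 / 210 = 11.54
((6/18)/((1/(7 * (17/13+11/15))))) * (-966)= -4600.47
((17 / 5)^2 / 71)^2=83521 / 3150625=0.03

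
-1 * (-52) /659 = 52 /659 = 0.08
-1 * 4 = -4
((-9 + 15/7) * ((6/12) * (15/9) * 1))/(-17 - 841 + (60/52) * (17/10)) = 1040/155799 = 0.01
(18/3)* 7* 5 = 210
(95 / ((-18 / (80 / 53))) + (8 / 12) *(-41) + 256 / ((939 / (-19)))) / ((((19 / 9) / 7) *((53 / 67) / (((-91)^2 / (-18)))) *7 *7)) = 239513663935 / 150346107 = 1593.08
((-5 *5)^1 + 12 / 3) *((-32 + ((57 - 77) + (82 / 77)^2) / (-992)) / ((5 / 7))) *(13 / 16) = 91697931 / 120032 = 763.95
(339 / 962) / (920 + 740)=339 / 1596920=0.00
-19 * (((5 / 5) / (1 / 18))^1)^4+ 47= -1994497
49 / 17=2.88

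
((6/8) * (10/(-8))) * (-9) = 135/16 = 8.44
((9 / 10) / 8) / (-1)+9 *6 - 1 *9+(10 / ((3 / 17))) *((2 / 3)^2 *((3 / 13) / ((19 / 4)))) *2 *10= 12334793 / 177840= 69.36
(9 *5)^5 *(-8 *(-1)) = 1476225000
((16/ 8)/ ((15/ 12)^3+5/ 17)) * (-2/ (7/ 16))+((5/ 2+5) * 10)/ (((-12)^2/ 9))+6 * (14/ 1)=23172073/ 273840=84.62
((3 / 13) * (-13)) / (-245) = 3 / 245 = 0.01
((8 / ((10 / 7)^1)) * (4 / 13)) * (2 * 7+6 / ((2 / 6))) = 3584 / 65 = 55.14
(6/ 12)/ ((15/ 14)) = 7/ 15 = 0.47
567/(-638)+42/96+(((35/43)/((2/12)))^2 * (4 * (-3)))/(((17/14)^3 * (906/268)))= -334212511631761/7001180722448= -47.74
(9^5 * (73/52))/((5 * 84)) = 1436859/7280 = 197.37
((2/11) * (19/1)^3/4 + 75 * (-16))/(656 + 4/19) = -371279/274296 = -1.35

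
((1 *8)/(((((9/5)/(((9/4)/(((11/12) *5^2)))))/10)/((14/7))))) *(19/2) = 82.91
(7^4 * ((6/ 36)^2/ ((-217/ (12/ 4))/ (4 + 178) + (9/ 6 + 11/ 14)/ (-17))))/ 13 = -285719/ 29622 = -9.65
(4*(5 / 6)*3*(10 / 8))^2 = 625 / 4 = 156.25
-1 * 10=-10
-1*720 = -720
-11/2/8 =-11/16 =-0.69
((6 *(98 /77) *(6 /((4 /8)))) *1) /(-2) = -504 /11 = -45.82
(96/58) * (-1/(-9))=16/87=0.18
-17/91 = -0.19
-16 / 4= -4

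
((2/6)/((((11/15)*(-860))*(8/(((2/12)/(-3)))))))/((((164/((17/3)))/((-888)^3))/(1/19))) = -1722202/368467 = -4.67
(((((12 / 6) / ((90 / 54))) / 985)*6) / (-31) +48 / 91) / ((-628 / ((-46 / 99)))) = 28079642 / 71981834925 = 0.00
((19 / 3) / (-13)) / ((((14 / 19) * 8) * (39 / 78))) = -361 / 2184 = -0.17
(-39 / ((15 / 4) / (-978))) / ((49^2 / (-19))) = -966264 / 12005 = -80.49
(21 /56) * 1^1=0.38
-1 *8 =-8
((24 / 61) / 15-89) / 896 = -27137 / 273280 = -0.10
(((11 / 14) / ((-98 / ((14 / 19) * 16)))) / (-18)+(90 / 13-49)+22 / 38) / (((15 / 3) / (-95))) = 4519678 / 5733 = 788.36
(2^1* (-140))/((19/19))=-280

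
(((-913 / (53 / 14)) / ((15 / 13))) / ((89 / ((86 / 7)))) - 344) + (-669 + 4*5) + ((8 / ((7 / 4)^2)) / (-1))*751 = -10344294607 / 3466995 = -2983.65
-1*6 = -6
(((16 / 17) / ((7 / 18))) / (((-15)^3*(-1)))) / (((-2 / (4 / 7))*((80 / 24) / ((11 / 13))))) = -352 / 6768125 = -0.00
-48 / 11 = -4.36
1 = 1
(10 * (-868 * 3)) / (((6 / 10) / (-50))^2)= -542500000 / 3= -180833333.33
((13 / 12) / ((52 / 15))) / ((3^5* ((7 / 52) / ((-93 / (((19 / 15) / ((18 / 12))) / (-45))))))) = 50375 / 1064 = 47.34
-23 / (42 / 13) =-299 / 42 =-7.12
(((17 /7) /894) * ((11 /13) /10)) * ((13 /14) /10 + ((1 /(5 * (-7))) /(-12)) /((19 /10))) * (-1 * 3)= -140437 /2164016400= -0.00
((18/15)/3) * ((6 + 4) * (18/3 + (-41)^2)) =6748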